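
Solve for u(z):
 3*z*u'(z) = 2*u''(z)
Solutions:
 u(z) = C1 + C2*erfi(sqrt(3)*z/2)


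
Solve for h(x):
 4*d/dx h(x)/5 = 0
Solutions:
 h(x) = C1


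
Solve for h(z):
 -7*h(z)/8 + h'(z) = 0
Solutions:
 h(z) = C1*exp(7*z/8)


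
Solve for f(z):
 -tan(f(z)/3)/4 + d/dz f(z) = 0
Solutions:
 f(z) = -3*asin(C1*exp(z/12)) + 3*pi
 f(z) = 3*asin(C1*exp(z/12))


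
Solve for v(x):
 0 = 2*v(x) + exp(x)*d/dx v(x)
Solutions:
 v(x) = C1*exp(2*exp(-x))


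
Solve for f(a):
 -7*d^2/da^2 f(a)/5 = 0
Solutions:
 f(a) = C1 + C2*a


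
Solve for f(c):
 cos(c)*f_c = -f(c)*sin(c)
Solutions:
 f(c) = C1*cos(c)


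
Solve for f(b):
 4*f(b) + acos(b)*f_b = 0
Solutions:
 f(b) = C1*exp(-4*Integral(1/acos(b), b))


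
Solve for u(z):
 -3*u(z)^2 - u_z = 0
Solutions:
 u(z) = 1/(C1 + 3*z)


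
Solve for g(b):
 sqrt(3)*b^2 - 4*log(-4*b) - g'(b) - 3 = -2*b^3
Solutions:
 g(b) = C1 + b^4/2 + sqrt(3)*b^3/3 - 4*b*log(-b) + b*(1 - 8*log(2))


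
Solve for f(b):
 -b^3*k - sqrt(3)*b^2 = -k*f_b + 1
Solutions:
 f(b) = C1 + b^4/4 + sqrt(3)*b^3/(3*k) + b/k


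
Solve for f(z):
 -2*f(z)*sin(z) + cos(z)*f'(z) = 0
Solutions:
 f(z) = C1/cos(z)^2


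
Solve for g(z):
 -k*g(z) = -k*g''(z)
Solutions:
 g(z) = C1*exp(-z) + C2*exp(z)


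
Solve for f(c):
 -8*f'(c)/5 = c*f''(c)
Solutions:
 f(c) = C1 + C2/c^(3/5)


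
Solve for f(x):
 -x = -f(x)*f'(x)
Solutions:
 f(x) = -sqrt(C1 + x^2)
 f(x) = sqrt(C1 + x^2)


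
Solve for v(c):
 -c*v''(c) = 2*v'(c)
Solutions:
 v(c) = C1 + C2/c


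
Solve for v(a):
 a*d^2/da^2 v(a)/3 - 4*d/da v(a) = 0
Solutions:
 v(a) = C1 + C2*a^13


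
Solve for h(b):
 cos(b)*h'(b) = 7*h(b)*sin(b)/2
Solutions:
 h(b) = C1/cos(b)^(7/2)


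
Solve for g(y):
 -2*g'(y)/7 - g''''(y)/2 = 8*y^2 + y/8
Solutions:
 g(y) = C1 + C4*exp(-14^(2/3)*y/7) - 28*y^3/3 - 7*y^2/32 + (C2*sin(14^(2/3)*sqrt(3)*y/14) + C3*cos(14^(2/3)*sqrt(3)*y/14))*exp(14^(2/3)*y/14)


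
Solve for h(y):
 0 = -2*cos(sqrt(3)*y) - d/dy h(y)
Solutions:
 h(y) = C1 - 2*sqrt(3)*sin(sqrt(3)*y)/3


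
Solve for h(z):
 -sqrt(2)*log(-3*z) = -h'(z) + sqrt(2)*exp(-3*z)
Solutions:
 h(z) = C1 + sqrt(2)*z*log(-z) + sqrt(2)*z*(-1 + log(3)) - sqrt(2)*exp(-3*z)/3


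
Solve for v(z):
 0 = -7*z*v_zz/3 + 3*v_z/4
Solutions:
 v(z) = C1 + C2*z^(37/28)


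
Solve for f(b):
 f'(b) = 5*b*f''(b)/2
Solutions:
 f(b) = C1 + C2*b^(7/5)


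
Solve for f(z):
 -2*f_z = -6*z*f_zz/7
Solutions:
 f(z) = C1 + C2*z^(10/3)


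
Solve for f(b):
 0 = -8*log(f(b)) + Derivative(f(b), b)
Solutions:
 li(f(b)) = C1 + 8*b


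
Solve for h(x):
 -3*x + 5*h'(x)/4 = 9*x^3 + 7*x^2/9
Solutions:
 h(x) = C1 + 9*x^4/5 + 28*x^3/135 + 6*x^2/5


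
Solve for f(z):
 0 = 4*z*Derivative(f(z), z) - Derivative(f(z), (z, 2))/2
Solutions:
 f(z) = C1 + C2*erfi(2*z)


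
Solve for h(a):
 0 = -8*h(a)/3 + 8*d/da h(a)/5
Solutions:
 h(a) = C1*exp(5*a/3)


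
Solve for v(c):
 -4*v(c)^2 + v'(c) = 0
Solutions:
 v(c) = -1/(C1 + 4*c)


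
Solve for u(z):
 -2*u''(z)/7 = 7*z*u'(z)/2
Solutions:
 u(z) = C1 + C2*erf(7*sqrt(2)*z/4)


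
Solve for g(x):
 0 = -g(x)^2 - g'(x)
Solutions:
 g(x) = 1/(C1 + x)


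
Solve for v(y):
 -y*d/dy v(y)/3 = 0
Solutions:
 v(y) = C1


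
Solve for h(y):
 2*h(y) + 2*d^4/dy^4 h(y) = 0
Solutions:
 h(y) = (C1*sin(sqrt(2)*y/2) + C2*cos(sqrt(2)*y/2))*exp(-sqrt(2)*y/2) + (C3*sin(sqrt(2)*y/2) + C4*cos(sqrt(2)*y/2))*exp(sqrt(2)*y/2)


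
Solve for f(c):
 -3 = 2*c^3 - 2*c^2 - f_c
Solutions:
 f(c) = C1 + c^4/2 - 2*c^3/3 + 3*c


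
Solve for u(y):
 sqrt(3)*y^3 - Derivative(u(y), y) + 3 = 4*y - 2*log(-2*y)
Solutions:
 u(y) = C1 + sqrt(3)*y^4/4 - 2*y^2 + 2*y*log(-y) + y*(1 + 2*log(2))


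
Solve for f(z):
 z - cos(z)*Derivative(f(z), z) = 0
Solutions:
 f(z) = C1 + Integral(z/cos(z), z)


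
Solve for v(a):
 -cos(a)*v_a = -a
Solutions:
 v(a) = C1 + Integral(a/cos(a), a)


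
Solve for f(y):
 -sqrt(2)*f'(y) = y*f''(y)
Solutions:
 f(y) = C1 + C2*y^(1 - sqrt(2))


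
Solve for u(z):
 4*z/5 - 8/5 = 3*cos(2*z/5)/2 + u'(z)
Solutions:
 u(z) = C1 + 2*z^2/5 - 8*z/5 - 15*sin(2*z/5)/4


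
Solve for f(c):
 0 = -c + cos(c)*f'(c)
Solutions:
 f(c) = C1 + Integral(c/cos(c), c)


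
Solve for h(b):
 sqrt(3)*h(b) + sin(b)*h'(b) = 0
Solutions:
 h(b) = C1*(cos(b) + 1)^(sqrt(3)/2)/(cos(b) - 1)^(sqrt(3)/2)


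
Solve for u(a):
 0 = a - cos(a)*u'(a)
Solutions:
 u(a) = C1 + Integral(a/cos(a), a)


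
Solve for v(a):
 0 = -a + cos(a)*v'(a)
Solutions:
 v(a) = C1 + Integral(a/cos(a), a)


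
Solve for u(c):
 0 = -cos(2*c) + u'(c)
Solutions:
 u(c) = C1 + sin(2*c)/2


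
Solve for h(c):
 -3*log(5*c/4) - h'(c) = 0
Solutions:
 h(c) = C1 - 3*c*log(c) + c*log(64/125) + 3*c


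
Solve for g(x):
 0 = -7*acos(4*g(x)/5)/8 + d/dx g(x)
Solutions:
 Integral(1/acos(4*_y/5), (_y, g(x))) = C1 + 7*x/8


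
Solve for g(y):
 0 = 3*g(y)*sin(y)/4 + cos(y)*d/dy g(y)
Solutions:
 g(y) = C1*cos(y)^(3/4)


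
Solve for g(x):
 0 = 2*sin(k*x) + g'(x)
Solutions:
 g(x) = C1 + 2*cos(k*x)/k


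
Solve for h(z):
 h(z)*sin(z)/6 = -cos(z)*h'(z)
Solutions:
 h(z) = C1*cos(z)^(1/6)


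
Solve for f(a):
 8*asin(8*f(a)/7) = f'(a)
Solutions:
 Integral(1/asin(8*_y/7), (_y, f(a))) = C1 + 8*a


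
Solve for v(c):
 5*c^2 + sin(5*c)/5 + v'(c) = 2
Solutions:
 v(c) = C1 - 5*c^3/3 + 2*c + cos(5*c)/25


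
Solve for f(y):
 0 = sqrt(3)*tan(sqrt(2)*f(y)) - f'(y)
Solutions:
 f(y) = sqrt(2)*(pi - asin(C1*exp(sqrt(6)*y)))/2
 f(y) = sqrt(2)*asin(C1*exp(sqrt(6)*y))/2


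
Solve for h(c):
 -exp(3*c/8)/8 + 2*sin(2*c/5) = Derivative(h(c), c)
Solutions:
 h(c) = C1 - exp(3*c/8)/3 - 5*cos(2*c/5)


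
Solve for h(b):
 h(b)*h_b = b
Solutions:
 h(b) = -sqrt(C1 + b^2)
 h(b) = sqrt(C1 + b^2)


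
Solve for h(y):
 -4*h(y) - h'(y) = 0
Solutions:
 h(y) = C1*exp(-4*y)


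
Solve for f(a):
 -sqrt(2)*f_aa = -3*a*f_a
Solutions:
 f(a) = C1 + C2*erfi(2^(1/4)*sqrt(3)*a/2)


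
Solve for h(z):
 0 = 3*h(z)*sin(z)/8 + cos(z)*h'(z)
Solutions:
 h(z) = C1*cos(z)^(3/8)


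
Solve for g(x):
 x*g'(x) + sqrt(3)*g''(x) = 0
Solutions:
 g(x) = C1 + C2*erf(sqrt(2)*3^(3/4)*x/6)


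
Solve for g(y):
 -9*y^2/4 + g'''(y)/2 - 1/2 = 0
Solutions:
 g(y) = C1 + C2*y + C3*y^2 + 3*y^5/40 + y^3/6


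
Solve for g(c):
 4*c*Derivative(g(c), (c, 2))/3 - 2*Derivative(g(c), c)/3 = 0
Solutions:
 g(c) = C1 + C2*c^(3/2)


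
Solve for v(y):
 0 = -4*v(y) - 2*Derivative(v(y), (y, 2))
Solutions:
 v(y) = C1*sin(sqrt(2)*y) + C2*cos(sqrt(2)*y)


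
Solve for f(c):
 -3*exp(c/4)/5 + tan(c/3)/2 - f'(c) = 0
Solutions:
 f(c) = C1 - 12*exp(c/4)/5 - 3*log(cos(c/3))/2


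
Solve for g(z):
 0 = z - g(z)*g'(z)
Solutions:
 g(z) = -sqrt(C1 + z^2)
 g(z) = sqrt(C1 + z^2)


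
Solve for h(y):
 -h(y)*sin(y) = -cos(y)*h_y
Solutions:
 h(y) = C1/cos(y)


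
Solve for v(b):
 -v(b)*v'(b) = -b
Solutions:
 v(b) = -sqrt(C1 + b^2)
 v(b) = sqrt(C1 + b^2)


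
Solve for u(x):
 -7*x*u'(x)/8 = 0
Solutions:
 u(x) = C1


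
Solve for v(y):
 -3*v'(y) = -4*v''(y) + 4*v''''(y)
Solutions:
 v(y) = C1 + C2*exp(3^(1/3)*y*(4*3^(1/3)/(sqrt(537) + 27)^(1/3) + (sqrt(537) + 27)^(1/3))/12)*sin(3^(1/6)*y*(-3^(2/3)*(sqrt(537) + 27)^(1/3)/12 + (sqrt(537) + 27)^(-1/3))) + C3*exp(3^(1/3)*y*(4*3^(1/3)/(sqrt(537) + 27)^(1/3) + (sqrt(537) + 27)^(1/3))/12)*cos(3^(1/6)*y*(-3^(2/3)*(sqrt(537) + 27)^(1/3)/12 + (sqrt(537) + 27)^(-1/3))) + C4*exp(-3^(1/3)*y*(4*3^(1/3)/(sqrt(537) + 27)^(1/3) + (sqrt(537) + 27)^(1/3))/6)


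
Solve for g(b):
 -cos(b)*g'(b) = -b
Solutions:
 g(b) = C1 + Integral(b/cos(b), b)


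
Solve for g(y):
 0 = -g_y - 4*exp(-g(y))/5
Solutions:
 g(y) = log(C1 - 4*y/5)


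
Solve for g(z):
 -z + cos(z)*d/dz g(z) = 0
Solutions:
 g(z) = C1 + Integral(z/cos(z), z)


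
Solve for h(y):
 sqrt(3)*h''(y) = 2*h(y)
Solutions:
 h(y) = C1*exp(-sqrt(2)*3^(3/4)*y/3) + C2*exp(sqrt(2)*3^(3/4)*y/3)


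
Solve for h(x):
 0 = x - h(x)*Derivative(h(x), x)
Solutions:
 h(x) = -sqrt(C1 + x^2)
 h(x) = sqrt(C1 + x^2)


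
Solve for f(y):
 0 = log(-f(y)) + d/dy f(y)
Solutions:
 -li(-f(y)) = C1 - y


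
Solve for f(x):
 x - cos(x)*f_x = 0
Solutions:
 f(x) = C1 + Integral(x/cos(x), x)


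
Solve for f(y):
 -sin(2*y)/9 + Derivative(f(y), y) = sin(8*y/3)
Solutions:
 f(y) = C1 - cos(2*y)/18 - 3*cos(8*y/3)/8


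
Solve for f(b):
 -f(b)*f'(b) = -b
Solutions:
 f(b) = -sqrt(C1 + b^2)
 f(b) = sqrt(C1 + b^2)


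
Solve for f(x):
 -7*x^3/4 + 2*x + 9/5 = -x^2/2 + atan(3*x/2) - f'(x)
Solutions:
 f(x) = C1 + 7*x^4/16 - x^3/6 - x^2 + x*atan(3*x/2) - 9*x/5 - log(9*x^2 + 4)/3


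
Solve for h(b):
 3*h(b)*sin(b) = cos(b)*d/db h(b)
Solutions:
 h(b) = C1/cos(b)^3


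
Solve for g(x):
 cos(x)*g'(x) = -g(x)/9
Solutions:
 g(x) = C1*(sin(x) - 1)^(1/18)/(sin(x) + 1)^(1/18)


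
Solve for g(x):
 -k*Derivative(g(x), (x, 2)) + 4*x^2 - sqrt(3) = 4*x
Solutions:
 g(x) = C1 + C2*x + x^4/(3*k) - 2*x^3/(3*k) - sqrt(3)*x^2/(2*k)


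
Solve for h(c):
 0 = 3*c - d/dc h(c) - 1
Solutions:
 h(c) = C1 + 3*c^2/2 - c


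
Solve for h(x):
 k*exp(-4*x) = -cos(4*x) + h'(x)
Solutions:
 h(x) = C1 - k*exp(-4*x)/4 + sin(4*x)/4


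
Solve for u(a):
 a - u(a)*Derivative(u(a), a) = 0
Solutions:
 u(a) = -sqrt(C1 + a^2)
 u(a) = sqrt(C1 + a^2)


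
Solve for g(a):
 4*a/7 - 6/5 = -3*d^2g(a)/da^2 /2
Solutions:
 g(a) = C1 + C2*a - 4*a^3/63 + 2*a^2/5


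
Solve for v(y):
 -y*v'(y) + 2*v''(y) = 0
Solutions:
 v(y) = C1 + C2*erfi(y/2)


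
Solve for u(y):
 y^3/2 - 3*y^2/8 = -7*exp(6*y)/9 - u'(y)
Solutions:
 u(y) = C1 - y^4/8 + y^3/8 - 7*exp(6*y)/54


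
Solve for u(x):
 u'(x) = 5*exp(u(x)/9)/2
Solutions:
 u(x) = 9*log(-1/(C1 + 5*x)) + 9*log(18)


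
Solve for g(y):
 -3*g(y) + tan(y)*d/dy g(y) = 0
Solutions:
 g(y) = C1*sin(y)^3


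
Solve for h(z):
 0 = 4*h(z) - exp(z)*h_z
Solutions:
 h(z) = C1*exp(-4*exp(-z))


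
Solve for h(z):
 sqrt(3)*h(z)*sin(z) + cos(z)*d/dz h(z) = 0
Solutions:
 h(z) = C1*cos(z)^(sqrt(3))


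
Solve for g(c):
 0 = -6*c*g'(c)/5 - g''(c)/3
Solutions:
 g(c) = C1 + C2*erf(3*sqrt(5)*c/5)


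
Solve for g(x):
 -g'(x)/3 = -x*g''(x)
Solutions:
 g(x) = C1 + C2*x^(4/3)


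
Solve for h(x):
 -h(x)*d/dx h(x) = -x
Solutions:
 h(x) = -sqrt(C1 + x^2)
 h(x) = sqrt(C1 + x^2)


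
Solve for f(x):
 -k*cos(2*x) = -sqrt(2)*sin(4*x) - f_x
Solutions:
 f(x) = C1 + k*sin(2*x)/2 + sqrt(2)*cos(4*x)/4


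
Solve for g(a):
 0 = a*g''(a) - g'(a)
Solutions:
 g(a) = C1 + C2*a^2


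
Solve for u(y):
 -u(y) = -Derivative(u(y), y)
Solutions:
 u(y) = C1*exp(y)


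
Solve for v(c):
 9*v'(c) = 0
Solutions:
 v(c) = C1


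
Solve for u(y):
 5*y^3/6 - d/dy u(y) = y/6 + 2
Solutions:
 u(y) = C1 + 5*y^4/24 - y^2/12 - 2*y


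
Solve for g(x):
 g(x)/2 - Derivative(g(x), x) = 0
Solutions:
 g(x) = C1*exp(x/2)


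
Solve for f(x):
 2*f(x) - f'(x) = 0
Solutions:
 f(x) = C1*exp(2*x)


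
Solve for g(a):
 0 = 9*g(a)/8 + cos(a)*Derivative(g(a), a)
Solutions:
 g(a) = C1*(sin(a) - 1)^(9/16)/(sin(a) + 1)^(9/16)


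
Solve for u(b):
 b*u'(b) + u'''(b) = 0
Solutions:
 u(b) = C1 + Integral(C2*airyai(-b) + C3*airybi(-b), b)


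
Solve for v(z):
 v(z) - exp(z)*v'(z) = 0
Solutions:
 v(z) = C1*exp(-exp(-z))


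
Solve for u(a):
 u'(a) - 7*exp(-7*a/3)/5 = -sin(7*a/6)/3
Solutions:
 u(a) = C1 + 2*cos(7*a/6)/7 - 3*exp(-7*a/3)/5


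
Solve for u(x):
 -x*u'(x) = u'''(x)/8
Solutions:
 u(x) = C1 + Integral(C2*airyai(-2*x) + C3*airybi(-2*x), x)


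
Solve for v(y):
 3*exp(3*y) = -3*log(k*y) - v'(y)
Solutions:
 v(y) = C1 - 3*y*log(k*y) + 3*y - exp(3*y)


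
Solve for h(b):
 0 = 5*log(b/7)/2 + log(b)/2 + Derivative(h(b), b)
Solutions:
 h(b) = C1 - 3*b*log(b) + 3*b + 5*b*log(7)/2


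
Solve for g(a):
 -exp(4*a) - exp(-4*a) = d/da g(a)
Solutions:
 g(a) = C1 - sinh(4*a)/2


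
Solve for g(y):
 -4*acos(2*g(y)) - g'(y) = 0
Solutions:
 Integral(1/acos(2*_y), (_y, g(y))) = C1 - 4*y


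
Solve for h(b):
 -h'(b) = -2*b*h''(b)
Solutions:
 h(b) = C1 + C2*b^(3/2)


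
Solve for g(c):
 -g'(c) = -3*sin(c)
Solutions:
 g(c) = C1 - 3*cos(c)


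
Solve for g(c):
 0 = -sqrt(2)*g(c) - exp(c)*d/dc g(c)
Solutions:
 g(c) = C1*exp(sqrt(2)*exp(-c))


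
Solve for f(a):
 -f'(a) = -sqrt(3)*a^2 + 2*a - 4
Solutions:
 f(a) = C1 + sqrt(3)*a^3/3 - a^2 + 4*a


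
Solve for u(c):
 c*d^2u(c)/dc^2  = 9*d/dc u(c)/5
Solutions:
 u(c) = C1 + C2*c^(14/5)


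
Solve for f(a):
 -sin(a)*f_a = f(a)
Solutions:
 f(a) = C1*sqrt(cos(a) + 1)/sqrt(cos(a) - 1)


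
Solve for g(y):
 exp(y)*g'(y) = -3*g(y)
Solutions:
 g(y) = C1*exp(3*exp(-y))


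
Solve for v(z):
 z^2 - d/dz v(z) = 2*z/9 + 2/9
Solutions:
 v(z) = C1 + z^3/3 - z^2/9 - 2*z/9


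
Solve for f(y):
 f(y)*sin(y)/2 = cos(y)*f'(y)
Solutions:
 f(y) = C1/sqrt(cos(y))


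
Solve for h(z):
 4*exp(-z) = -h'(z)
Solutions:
 h(z) = C1 + 4*exp(-z)


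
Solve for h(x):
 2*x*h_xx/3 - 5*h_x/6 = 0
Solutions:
 h(x) = C1 + C2*x^(9/4)


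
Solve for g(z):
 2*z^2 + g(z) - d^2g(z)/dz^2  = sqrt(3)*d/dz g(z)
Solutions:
 g(z) = C1*exp(z*(-sqrt(3) + sqrt(7))/2) + C2*exp(-z*(sqrt(3) + sqrt(7))/2) - 2*z^2 - 4*sqrt(3)*z - 16


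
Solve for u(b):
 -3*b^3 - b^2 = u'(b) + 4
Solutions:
 u(b) = C1 - 3*b^4/4 - b^3/3 - 4*b


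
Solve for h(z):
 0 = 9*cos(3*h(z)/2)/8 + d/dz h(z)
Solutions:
 9*z/8 - log(sin(3*h(z)/2) - 1)/3 + log(sin(3*h(z)/2) + 1)/3 = C1


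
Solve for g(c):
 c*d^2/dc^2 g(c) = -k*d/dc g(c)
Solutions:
 g(c) = C1 + c^(1 - re(k))*(C2*sin(log(c)*Abs(im(k))) + C3*cos(log(c)*im(k)))


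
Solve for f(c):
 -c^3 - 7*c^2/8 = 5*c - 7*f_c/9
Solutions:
 f(c) = C1 + 9*c^4/28 + 3*c^3/8 + 45*c^2/14


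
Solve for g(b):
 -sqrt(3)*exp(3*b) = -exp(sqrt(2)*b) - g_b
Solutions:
 g(b) = C1 + sqrt(3)*exp(3*b)/3 - sqrt(2)*exp(sqrt(2)*b)/2


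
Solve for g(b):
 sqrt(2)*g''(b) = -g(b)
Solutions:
 g(b) = C1*sin(2^(3/4)*b/2) + C2*cos(2^(3/4)*b/2)


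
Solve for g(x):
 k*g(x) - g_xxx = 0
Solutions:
 g(x) = C1*exp(k^(1/3)*x) + C2*exp(k^(1/3)*x*(-1 + sqrt(3)*I)/2) + C3*exp(-k^(1/3)*x*(1 + sqrt(3)*I)/2)


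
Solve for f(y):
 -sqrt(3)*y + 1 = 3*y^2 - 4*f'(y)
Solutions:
 f(y) = C1 + y^3/4 + sqrt(3)*y^2/8 - y/4


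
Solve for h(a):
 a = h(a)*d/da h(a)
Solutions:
 h(a) = -sqrt(C1 + a^2)
 h(a) = sqrt(C1 + a^2)


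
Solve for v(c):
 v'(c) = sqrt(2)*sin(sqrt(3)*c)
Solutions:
 v(c) = C1 - sqrt(6)*cos(sqrt(3)*c)/3


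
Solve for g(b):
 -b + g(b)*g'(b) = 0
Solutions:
 g(b) = -sqrt(C1 + b^2)
 g(b) = sqrt(C1 + b^2)


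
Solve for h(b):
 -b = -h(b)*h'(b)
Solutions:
 h(b) = -sqrt(C1 + b^2)
 h(b) = sqrt(C1 + b^2)


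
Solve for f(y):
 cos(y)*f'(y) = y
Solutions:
 f(y) = C1 + Integral(y/cos(y), y)


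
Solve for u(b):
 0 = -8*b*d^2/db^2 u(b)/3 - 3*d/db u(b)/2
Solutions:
 u(b) = C1 + C2*b^(7/16)


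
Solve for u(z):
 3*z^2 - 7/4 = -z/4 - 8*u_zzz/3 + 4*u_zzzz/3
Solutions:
 u(z) = C1 + C2*z + C3*z^2 + C4*exp(2*z) - 3*z^5/160 - 13*z^4/256 + z^3/128


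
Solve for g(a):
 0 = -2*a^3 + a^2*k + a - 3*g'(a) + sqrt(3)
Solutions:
 g(a) = C1 - a^4/6 + a^3*k/9 + a^2/6 + sqrt(3)*a/3


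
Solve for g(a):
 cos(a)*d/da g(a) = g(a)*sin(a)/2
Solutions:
 g(a) = C1/sqrt(cos(a))


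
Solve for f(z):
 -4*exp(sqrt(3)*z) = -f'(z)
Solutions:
 f(z) = C1 + 4*sqrt(3)*exp(sqrt(3)*z)/3


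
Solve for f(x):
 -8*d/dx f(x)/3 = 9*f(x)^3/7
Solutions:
 f(x) = -2*sqrt(7)*sqrt(-1/(C1 - 27*x))
 f(x) = 2*sqrt(7)*sqrt(-1/(C1 - 27*x))


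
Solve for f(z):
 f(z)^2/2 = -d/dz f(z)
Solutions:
 f(z) = 2/(C1 + z)


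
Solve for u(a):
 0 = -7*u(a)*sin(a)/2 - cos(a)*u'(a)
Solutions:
 u(a) = C1*cos(a)^(7/2)


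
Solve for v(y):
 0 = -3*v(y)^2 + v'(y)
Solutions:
 v(y) = -1/(C1 + 3*y)


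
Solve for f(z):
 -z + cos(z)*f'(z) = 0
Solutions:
 f(z) = C1 + Integral(z/cos(z), z)


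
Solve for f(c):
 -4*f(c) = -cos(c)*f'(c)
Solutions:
 f(c) = C1*(sin(c)^2 + 2*sin(c) + 1)/(sin(c)^2 - 2*sin(c) + 1)


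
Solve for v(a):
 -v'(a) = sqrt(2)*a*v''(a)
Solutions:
 v(a) = C1 + C2*a^(1 - sqrt(2)/2)


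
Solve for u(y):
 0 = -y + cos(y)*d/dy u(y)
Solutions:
 u(y) = C1 + Integral(y/cos(y), y)


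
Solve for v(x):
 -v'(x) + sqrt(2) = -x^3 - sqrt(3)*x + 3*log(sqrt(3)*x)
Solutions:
 v(x) = C1 + x^4/4 + sqrt(3)*x^2/2 - 3*x*log(x) - 3*x*log(3)/2 + sqrt(2)*x + 3*x


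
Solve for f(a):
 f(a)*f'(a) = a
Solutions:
 f(a) = -sqrt(C1 + a^2)
 f(a) = sqrt(C1 + a^2)


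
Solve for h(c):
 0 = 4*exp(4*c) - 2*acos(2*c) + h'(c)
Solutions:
 h(c) = C1 + 2*c*acos(2*c) - sqrt(1 - 4*c^2) - exp(4*c)


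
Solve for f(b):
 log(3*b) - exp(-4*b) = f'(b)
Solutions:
 f(b) = C1 + b*log(b) + b*(-1 + log(3)) + exp(-4*b)/4


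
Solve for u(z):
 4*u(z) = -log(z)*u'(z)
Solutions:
 u(z) = C1*exp(-4*li(z))


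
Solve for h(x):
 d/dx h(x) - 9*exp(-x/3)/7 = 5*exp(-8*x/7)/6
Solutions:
 h(x) = C1 - 27*exp(-x/3)/7 - 35*exp(-8*x/7)/48


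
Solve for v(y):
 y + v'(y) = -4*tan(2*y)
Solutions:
 v(y) = C1 - y^2/2 + 2*log(cos(2*y))


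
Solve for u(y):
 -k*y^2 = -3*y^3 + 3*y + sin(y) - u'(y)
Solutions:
 u(y) = C1 + k*y^3/3 - 3*y^4/4 + 3*y^2/2 - cos(y)


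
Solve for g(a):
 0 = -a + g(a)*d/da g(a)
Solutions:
 g(a) = -sqrt(C1 + a^2)
 g(a) = sqrt(C1 + a^2)


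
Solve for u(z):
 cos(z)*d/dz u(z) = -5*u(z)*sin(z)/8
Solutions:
 u(z) = C1*cos(z)^(5/8)


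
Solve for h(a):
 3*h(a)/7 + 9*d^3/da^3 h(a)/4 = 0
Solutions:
 h(a) = C3*exp(-42^(2/3)*a/21) + (C1*sin(14^(2/3)*3^(1/6)*a/14) + C2*cos(14^(2/3)*3^(1/6)*a/14))*exp(42^(2/3)*a/42)


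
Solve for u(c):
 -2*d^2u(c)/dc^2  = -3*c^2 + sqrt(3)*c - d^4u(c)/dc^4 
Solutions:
 u(c) = C1 + C2*c + C3*exp(-sqrt(2)*c) + C4*exp(sqrt(2)*c) + c^4/8 - sqrt(3)*c^3/12 + 3*c^2/4


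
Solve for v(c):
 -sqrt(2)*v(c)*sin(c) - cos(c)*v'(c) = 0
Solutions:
 v(c) = C1*cos(c)^(sqrt(2))


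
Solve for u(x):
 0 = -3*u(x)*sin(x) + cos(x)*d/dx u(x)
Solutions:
 u(x) = C1/cos(x)^3


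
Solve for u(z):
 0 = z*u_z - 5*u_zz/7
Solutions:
 u(z) = C1 + C2*erfi(sqrt(70)*z/10)


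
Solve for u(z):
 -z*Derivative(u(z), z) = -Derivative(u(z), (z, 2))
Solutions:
 u(z) = C1 + C2*erfi(sqrt(2)*z/2)


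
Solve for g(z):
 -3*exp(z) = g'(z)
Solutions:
 g(z) = C1 - 3*exp(z)


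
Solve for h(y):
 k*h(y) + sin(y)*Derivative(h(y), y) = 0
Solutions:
 h(y) = C1*exp(k*(-log(cos(y) - 1) + log(cos(y) + 1))/2)


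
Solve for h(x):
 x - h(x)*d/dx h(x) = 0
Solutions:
 h(x) = -sqrt(C1 + x^2)
 h(x) = sqrt(C1 + x^2)


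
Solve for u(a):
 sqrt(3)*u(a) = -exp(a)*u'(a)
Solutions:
 u(a) = C1*exp(sqrt(3)*exp(-a))


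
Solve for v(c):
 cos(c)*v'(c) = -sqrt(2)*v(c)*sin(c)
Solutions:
 v(c) = C1*cos(c)^(sqrt(2))


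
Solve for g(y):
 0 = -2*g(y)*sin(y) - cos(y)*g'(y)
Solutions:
 g(y) = C1*cos(y)^2


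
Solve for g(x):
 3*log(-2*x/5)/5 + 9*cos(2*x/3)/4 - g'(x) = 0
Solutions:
 g(x) = C1 + 3*x*log(-x)/5 - 3*x*log(5)/5 - 3*x/5 + 3*x*log(2)/5 + 27*sin(2*x/3)/8


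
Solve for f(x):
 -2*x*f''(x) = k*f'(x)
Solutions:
 f(x) = C1 + x^(1 - re(k)/2)*(C2*sin(log(x)*Abs(im(k))/2) + C3*cos(log(x)*im(k)/2))


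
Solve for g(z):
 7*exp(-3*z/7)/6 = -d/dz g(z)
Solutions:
 g(z) = C1 + 49*exp(-3*z/7)/18


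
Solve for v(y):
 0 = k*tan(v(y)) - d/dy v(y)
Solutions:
 v(y) = pi - asin(C1*exp(k*y))
 v(y) = asin(C1*exp(k*y))


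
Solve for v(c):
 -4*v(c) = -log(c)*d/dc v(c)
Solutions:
 v(c) = C1*exp(4*li(c))


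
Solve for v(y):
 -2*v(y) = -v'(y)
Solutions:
 v(y) = C1*exp(2*y)


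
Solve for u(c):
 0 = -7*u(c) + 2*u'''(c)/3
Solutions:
 u(c) = C3*exp(2^(2/3)*21^(1/3)*c/2) + (C1*sin(2^(2/3)*3^(5/6)*7^(1/3)*c/4) + C2*cos(2^(2/3)*3^(5/6)*7^(1/3)*c/4))*exp(-2^(2/3)*21^(1/3)*c/4)


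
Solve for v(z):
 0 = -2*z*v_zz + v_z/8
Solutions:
 v(z) = C1 + C2*z^(17/16)


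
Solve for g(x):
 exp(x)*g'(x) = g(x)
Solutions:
 g(x) = C1*exp(-exp(-x))


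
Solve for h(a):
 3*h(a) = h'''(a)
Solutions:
 h(a) = C3*exp(3^(1/3)*a) + (C1*sin(3^(5/6)*a/2) + C2*cos(3^(5/6)*a/2))*exp(-3^(1/3)*a/2)


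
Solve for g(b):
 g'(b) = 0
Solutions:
 g(b) = C1


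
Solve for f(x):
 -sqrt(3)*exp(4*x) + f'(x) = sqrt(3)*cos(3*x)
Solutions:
 f(x) = C1 + sqrt(3)*exp(4*x)/4 + sqrt(3)*sin(3*x)/3


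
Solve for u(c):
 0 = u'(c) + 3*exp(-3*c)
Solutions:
 u(c) = C1 + exp(-3*c)


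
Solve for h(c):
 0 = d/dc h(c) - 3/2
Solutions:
 h(c) = C1 + 3*c/2


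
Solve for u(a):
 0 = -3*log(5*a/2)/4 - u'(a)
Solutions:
 u(a) = C1 - 3*a*log(a)/4 - 3*a*log(5)/4 + 3*a*log(2)/4 + 3*a/4


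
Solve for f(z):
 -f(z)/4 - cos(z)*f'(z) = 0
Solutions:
 f(z) = C1*(sin(z) - 1)^(1/8)/(sin(z) + 1)^(1/8)


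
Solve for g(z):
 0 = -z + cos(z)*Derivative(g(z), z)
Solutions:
 g(z) = C1 + Integral(z/cos(z), z)


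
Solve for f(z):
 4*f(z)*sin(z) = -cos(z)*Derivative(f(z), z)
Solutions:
 f(z) = C1*cos(z)^4


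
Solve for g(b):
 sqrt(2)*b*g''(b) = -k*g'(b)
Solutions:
 g(b) = C1 + b^(-sqrt(2)*re(k)/2 + 1)*(C2*sin(sqrt(2)*log(b)*Abs(im(k))/2) + C3*cos(sqrt(2)*log(b)*im(k)/2))


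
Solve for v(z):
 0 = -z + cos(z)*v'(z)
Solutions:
 v(z) = C1 + Integral(z/cos(z), z)


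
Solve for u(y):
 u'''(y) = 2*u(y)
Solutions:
 u(y) = C3*exp(2^(1/3)*y) + (C1*sin(2^(1/3)*sqrt(3)*y/2) + C2*cos(2^(1/3)*sqrt(3)*y/2))*exp(-2^(1/3)*y/2)


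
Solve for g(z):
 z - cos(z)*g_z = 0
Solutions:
 g(z) = C1 + Integral(z/cos(z), z)


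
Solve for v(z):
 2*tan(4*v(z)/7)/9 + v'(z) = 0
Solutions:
 v(z) = -7*asin(C1*exp(-8*z/63))/4 + 7*pi/4
 v(z) = 7*asin(C1*exp(-8*z/63))/4


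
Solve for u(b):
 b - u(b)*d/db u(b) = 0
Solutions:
 u(b) = -sqrt(C1 + b^2)
 u(b) = sqrt(C1 + b^2)


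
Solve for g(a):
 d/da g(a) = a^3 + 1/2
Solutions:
 g(a) = C1 + a^4/4 + a/2


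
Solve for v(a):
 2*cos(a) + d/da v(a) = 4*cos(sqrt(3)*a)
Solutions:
 v(a) = C1 - 2*sin(a) + 4*sqrt(3)*sin(sqrt(3)*a)/3


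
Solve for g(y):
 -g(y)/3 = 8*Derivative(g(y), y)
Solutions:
 g(y) = C1*exp(-y/24)


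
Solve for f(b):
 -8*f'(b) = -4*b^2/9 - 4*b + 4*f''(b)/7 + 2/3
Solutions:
 f(b) = C1 + C2*exp(-14*b) + b^3/54 + 31*b^2/126 - 209*b/1764


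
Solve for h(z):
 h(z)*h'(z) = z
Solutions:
 h(z) = -sqrt(C1 + z^2)
 h(z) = sqrt(C1 + z^2)


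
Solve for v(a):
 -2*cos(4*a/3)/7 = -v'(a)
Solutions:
 v(a) = C1 + 3*sin(4*a/3)/14


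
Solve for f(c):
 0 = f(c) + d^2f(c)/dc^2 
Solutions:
 f(c) = C1*sin(c) + C2*cos(c)


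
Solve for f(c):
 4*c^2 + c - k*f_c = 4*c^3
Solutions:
 f(c) = C1 - c^4/k + 4*c^3/(3*k) + c^2/(2*k)


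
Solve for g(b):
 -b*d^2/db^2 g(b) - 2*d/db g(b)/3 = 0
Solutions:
 g(b) = C1 + C2*b^(1/3)


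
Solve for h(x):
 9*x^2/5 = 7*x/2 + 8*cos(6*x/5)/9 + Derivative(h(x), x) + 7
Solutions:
 h(x) = C1 + 3*x^3/5 - 7*x^2/4 - 7*x - 20*sin(6*x/5)/27


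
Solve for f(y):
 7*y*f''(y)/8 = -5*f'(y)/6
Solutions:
 f(y) = C1 + C2*y^(1/21)


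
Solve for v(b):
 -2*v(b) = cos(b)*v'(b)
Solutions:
 v(b) = C1*(sin(b) - 1)/(sin(b) + 1)


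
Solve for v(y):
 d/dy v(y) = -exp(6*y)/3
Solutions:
 v(y) = C1 - exp(6*y)/18


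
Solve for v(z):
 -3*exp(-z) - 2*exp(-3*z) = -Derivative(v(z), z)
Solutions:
 v(z) = C1 - 3*exp(-z) - 2*exp(-3*z)/3


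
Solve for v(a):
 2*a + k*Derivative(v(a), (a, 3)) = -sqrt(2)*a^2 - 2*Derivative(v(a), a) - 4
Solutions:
 v(a) = C1 + C2*exp(-sqrt(2)*a*sqrt(-1/k)) + C3*exp(sqrt(2)*a*sqrt(-1/k)) - sqrt(2)*a^3/6 - a^2/2 + sqrt(2)*a*k/2 - 2*a


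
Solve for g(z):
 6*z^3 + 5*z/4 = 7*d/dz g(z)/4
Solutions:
 g(z) = C1 + 6*z^4/7 + 5*z^2/14


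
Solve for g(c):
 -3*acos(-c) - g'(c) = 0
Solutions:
 g(c) = C1 - 3*c*acos(-c) - 3*sqrt(1 - c^2)


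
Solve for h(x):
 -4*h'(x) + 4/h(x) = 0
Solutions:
 h(x) = -sqrt(C1 + 2*x)
 h(x) = sqrt(C1 + 2*x)


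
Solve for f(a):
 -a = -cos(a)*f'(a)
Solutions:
 f(a) = C1 + Integral(a/cos(a), a)


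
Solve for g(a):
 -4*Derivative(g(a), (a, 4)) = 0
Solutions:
 g(a) = C1 + C2*a + C3*a^2 + C4*a^3


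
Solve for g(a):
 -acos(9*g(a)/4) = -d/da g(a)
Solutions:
 Integral(1/acos(9*_y/4), (_y, g(a))) = C1 + a


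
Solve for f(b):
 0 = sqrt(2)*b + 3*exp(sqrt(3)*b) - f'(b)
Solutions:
 f(b) = C1 + sqrt(2)*b^2/2 + sqrt(3)*exp(sqrt(3)*b)


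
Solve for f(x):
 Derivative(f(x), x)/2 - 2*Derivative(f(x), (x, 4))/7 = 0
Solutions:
 f(x) = C1 + C4*exp(14^(1/3)*x/2) + (C2*sin(14^(1/3)*sqrt(3)*x/4) + C3*cos(14^(1/3)*sqrt(3)*x/4))*exp(-14^(1/3)*x/4)


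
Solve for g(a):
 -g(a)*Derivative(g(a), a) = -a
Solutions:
 g(a) = -sqrt(C1 + a^2)
 g(a) = sqrt(C1 + a^2)


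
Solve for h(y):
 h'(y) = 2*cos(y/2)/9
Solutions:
 h(y) = C1 + 4*sin(y/2)/9


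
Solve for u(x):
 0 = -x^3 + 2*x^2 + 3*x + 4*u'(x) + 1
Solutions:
 u(x) = C1 + x^4/16 - x^3/6 - 3*x^2/8 - x/4


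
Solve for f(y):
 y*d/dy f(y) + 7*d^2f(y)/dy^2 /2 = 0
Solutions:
 f(y) = C1 + C2*erf(sqrt(7)*y/7)


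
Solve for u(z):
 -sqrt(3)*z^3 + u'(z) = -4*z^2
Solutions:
 u(z) = C1 + sqrt(3)*z^4/4 - 4*z^3/3


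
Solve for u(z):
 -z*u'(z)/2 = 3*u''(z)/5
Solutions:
 u(z) = C1 + C2*erf(sqrt(15)*z/6)


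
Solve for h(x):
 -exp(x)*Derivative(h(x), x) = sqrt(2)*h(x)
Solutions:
 h(x) = C1*exp(sqrt(2)*exp(-x))


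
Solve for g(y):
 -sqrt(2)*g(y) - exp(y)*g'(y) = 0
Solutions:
 g(y) = C1*exp(sqrt(2)*exp(-y))


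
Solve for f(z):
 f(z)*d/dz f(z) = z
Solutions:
 f(z) = -sqrt(C1 + z^2)
 f(z) = sqrt(C1 + z^2)


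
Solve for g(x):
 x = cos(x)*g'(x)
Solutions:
 g(x) = C1 + Integral(x/cos(x), x)


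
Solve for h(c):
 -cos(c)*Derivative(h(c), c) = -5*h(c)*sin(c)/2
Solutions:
 h(c) = C1/cos(c)^(5/2)


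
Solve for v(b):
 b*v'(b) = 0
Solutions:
 v(b) = C1


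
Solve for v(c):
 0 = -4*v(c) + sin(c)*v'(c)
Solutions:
 v(c) = C1*(cos(c)^2 - 2*cos(c) + 1)/(cos(c)^2 + 2*cos(c) + 1)


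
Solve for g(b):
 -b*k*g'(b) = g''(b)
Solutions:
 g(b) = Piecewise((-sqrt(2)*sqrt(pi)*C1*erf(sqrt(2)*b*sqrt(k)/2)/(2*sqrt(k)) - C2, (k > 0) | (k < 0)), (-C1*b - C2, True))


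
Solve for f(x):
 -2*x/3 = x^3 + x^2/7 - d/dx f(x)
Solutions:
 f(x) = C1 + x^4/4 + x^3/21 + x^2/3


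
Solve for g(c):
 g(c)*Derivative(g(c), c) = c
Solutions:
 g(c) = -sqrt(C1 + c^2)
 g(c) = sqrt(C1 + c^2)


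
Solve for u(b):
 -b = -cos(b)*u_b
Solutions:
 u(b) = C1 + Integral(b/cos(b), b)


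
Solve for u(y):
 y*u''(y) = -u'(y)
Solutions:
 u(y) = C1 + C2*log(y)


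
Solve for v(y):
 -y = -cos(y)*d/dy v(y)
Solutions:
 v(y) = C1 + Integral(y/cos(y), y)


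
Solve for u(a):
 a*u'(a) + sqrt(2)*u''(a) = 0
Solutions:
 u(a) = C1 + C2*erf(2^(1/4)*a/2)


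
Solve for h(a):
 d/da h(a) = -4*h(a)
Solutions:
 h(a) = C1*exp(-4*a)


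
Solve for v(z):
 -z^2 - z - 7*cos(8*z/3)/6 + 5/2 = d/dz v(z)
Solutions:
 v(z) = C1 - z^3/3 - z^2/2 + 5*z/2 - 7*sin(8*z/3)/16


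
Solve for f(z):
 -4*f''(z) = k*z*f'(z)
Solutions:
 f(z) = Piecewise((-sqrt(2)*sqrt(pi)*C1*erf(sqrt(2)*sqrt(k)*z/4)/sqrt(k) - C2, (k > 0) | (k < 0)), (-C1*z - C2, True))


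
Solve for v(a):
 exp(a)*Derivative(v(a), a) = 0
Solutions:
 v(a) = C1


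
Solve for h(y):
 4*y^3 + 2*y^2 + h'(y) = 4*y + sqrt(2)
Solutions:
 h(y) = C1 - y^4 - 2*y^3/3 + 2*y^2 + sqrt(2)*y


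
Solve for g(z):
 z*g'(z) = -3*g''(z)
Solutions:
 g(z) = C1 + C2*erf(sqrt(6)*z/6)


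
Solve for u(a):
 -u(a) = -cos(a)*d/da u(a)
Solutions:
 u(a) = C1*sqrt(sin(a) + 1)/sqrt(sin(a) - 1)


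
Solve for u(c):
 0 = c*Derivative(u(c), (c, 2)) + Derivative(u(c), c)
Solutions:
 u(c) = C1 + C2*log(c)


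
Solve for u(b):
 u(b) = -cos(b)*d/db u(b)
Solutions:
 u(b) = C1*sqrt(sin(b) - 1)/sqrt(sin(b) + 1)


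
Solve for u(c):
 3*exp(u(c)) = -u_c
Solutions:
 u(c) = log(1/(C1 + 3*c))


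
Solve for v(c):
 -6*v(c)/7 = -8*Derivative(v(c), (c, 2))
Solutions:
 v(c) = C1*exp(-sqrt(21)*c/14) + C2*exp(sqrt(21)*c/14)


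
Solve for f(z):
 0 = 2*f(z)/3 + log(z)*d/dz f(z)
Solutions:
 f(z) = C1*exp(-2*li(z)/3)


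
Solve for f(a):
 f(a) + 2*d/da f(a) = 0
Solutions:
 f(a) = C1*exp(-a/2)


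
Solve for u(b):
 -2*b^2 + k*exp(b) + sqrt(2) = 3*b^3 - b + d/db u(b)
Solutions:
 u(b) = C1 - 3*b^4/4 - 2*b^3/3 + b^2/2 + sqrt(2)*b + k*exp(b)


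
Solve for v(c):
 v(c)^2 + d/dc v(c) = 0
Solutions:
 v(c) = 1/(C1 + c)


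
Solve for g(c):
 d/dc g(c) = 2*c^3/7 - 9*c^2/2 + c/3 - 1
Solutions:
 g(c) = C1 + c^4/14 - 3*c^3/2 + c^2/6 - c


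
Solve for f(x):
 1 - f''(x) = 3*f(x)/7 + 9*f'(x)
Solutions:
 f(x) = C1*exp(x*(-63 + sqrt(3885))/14) + C2*exp(-x*(sqrt(3885) + 63)/14) + 7/3


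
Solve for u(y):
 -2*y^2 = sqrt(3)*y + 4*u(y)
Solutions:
 u(y) = y*(-2*y - sqrt(3))/4


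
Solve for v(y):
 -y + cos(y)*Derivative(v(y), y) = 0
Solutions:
 v(y) = C1 + Integral(y/cos(y), y)


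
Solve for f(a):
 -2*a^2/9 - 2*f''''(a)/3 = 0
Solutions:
 f(a) = C1 + C2*a + C3*a^2 + C4*a^3 - a^6/1080


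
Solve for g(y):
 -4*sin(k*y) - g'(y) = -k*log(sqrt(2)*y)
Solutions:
 g(y) = C1 + k*y*(log(y) - 1) + k*y*log(2)/2 - 4*Piecewise((-cos(k*y)/k, Ne(k, 0)), (0, True))


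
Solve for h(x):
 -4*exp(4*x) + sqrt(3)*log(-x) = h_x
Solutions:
 h(x) = C1 + sqrt(3)*x*log(-x) - sqrt(3)*x - exp(4*x)


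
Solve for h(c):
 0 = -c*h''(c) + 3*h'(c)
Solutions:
 h(c) = C1 + C2*c^4


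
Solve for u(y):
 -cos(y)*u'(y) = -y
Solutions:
 u(y) = C1 + Integral(y/cos(y), y)


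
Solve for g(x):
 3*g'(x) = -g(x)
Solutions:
 g(x) = C1*exp(-x/3)


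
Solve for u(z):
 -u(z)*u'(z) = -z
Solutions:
 u(z) = -sqrt(C1 + z^2)
 u(z) = sqrt(C1 + z^2)


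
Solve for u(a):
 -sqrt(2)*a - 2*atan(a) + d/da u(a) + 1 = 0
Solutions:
 u(a) = C1 + sqrt(2)*a^2/2 + 2*a*atan(a) - a - log(a^2 + 1)


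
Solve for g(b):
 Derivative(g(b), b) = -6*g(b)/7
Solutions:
 g(b) = C1*exp(-6*b/7)


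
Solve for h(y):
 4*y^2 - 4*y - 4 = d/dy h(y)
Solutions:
 h(y) = C1 + 4*y^3/3 - 2*y^2 - 4*y


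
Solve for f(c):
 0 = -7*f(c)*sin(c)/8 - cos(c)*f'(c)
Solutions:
 f(c) = C1*cos(c)^(7/8)


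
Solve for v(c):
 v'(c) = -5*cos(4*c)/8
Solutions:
 v(c) = C1 - 5*sin(4*c)/32


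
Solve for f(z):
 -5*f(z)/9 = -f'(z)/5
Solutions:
 f(z) = C1*exp(25*z/9)


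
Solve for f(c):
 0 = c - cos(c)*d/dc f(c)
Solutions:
 f(c) = C1 + Integral(c/cos(c), c)


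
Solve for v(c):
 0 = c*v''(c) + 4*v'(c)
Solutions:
 v(c) = C1 + C2/c^3


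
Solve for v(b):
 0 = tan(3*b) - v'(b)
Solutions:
 v(b) = C1 - log(cos(3*b))/3


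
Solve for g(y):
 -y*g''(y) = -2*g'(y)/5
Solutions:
 g(y) = C1 + C2*y^(7/5)


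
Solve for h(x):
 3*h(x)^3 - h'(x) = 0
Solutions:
 h(x) = -sqrt(2)*sqrt(-1/(C1 + 3*x))/2
 h(x) = sqrt(2)*sqrt(-1/(C1 + 3*x))/2


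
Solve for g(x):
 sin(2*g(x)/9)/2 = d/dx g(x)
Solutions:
 -x/2 + 9*log(cos(2*g(x)/9) - 1)/4 - 9*log(cos(2*g(x)/9) + 1)/4 = C1


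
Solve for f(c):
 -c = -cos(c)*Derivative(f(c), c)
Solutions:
 f(c) = C1 + Integral(c/cos(c), c)


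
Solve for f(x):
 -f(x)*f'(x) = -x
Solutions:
 f(x) = -sqrt(C1 + x^2)
 f(x) = sqrt(C1 + x^2)


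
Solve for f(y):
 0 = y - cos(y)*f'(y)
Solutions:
 f(y) = C1 + Integral(y/cos(y), y)


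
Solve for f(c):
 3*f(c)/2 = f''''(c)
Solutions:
 f(c) = C1*exp(-2^(3/4)*3^(1/4)*c/2) + C2*exp(2^(3/4)*3^(1/4)*c/2) + C3*sin(2^(3/4)*3^(1/4)*c/2) + C4*cos(2^(3/4)*3^(1/4)*c/2)


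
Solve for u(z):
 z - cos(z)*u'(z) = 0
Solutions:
 u(z) = C1 + Integral(z/cos(z), z)


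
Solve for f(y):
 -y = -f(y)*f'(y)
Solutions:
 f(y) = -sqrt(C1 + y^2)
 f(y) = sqrt(C1 + y^2)


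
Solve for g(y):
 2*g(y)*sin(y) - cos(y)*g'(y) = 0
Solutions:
 g(y) = C1/cos(y)^2


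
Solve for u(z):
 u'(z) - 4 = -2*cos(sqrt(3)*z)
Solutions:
 u(z) = C1 + 4*z - 2*sqrt(3)*sin(sqrt(3)*z)/3


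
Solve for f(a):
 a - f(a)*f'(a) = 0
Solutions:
 f(a) = -sqrt(C1 + a^2)
 f(a) = sqrt(C1 + a^2)


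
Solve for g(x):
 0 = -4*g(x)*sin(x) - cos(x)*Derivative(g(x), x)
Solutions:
 g(x) = C1*cos(x)^4


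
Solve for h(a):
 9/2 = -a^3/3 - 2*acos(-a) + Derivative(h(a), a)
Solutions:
 h(a) = C1 + a^4/12 + 2*a*acos(-a) + 9*a/2 + 2*sqrt(1 - a^2)


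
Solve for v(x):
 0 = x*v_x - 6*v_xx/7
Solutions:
 v(x) = C1 + C2*erfi(sqrt(21)*x/6)


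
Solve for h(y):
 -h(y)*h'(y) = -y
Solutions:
 h(y) = -sqrt(C1 + y^2)
 h(y) = sqrt(C1 + y^2)


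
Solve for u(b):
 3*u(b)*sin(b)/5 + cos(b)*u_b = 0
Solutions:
 u(b) = C1*cos(b)^(3/5)


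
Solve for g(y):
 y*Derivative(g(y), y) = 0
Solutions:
 g(y) = C1


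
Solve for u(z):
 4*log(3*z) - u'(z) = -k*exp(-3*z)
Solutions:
 u(z) = C1 - k*exp(-3*z)/3 + 4*z*log(z) + 4*z*(-1 + log(3))


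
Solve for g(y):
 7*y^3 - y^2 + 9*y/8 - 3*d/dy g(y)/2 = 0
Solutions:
 g(y) = C1 + 7*y^4/6 - 2*y^3/9 + 3*y^2/8


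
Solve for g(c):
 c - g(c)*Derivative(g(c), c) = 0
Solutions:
 g(c) = -sqrt(C1 + c^2)
 g(c) = sqrt(C1 + c^2)


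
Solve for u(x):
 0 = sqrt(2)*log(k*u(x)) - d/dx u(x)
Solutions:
 li(k*u(x))/k = C1 + sqrt(2)*x


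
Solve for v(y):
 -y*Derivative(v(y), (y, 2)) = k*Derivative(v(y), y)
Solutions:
 v(y) = C1 + y^(1 - re(k))*(C2*sin(log(y)*Abs(im(k))) + C3*cos(log(y)*im(k)))


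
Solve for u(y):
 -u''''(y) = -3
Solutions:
 u(y) = C1 + C2*y + C3*y^2 + C4*y^3 + y^4/8


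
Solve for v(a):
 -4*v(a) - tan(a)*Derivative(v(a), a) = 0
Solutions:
 v(a) = C1/sin(a)^4


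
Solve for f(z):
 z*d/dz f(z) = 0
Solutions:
 f(z) = C1


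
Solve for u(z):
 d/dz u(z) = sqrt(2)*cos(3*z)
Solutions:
 u(z) = C1 + sqrt(2)*sin(3*z)/3


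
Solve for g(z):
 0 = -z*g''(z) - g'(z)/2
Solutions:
 g(z) = C1 + C2*sqrt(z)


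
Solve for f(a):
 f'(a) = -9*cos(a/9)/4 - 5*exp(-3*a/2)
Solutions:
 f(a) = C1 - 81*sin(a/9)/4 + 10*exp(-3*a/2)/3


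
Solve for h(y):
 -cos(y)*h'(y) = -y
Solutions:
 h(y) = C1 + Integral(y/cos(y), y)


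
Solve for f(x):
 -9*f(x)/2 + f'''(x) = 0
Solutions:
 f(x) = C3*exp(6^(2/3)*x/2) + (C1*sin(3*2^(2/3)*3^(1/6)*x/4) + C2*cos(3*2^(2/3)*3^(1/6)*x/4))*exp(-6^(2/3)*x/4)


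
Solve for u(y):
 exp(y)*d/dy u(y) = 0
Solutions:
 u(y) = C1


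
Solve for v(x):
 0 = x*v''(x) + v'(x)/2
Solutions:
 v(x) = C1 + C2*sqrt(x)


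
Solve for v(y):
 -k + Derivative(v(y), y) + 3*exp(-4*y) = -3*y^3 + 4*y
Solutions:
 v(y) = C1 + k*y - 3*y^4/4 + 2*y^2 + 3*exp(-4*y)/4


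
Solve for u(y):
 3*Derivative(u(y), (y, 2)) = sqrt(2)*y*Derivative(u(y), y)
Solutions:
 u(y) = C1 + C2*erfi(2^(3/4)*sqrt(3)*y/6)


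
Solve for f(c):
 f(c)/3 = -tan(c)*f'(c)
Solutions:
 f(c) = C1/sin(c)^(1/3)


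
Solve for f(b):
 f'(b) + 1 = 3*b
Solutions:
 f(b) = C1 + 3*b^2/2 - b


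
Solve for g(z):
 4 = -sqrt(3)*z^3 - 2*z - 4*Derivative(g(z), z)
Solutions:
 g(z) = C1 - sqrt(3)*z^4/16 - z^2/4 - z


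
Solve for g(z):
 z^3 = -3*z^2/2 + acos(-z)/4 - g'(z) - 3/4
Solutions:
 g(z) = C1 - z^4/4 - z^3/2 + z*acos(-z)/4 - 3*z/4 + sqrt(1 - z^2)/4


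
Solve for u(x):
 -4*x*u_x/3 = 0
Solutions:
 u(x) = C1


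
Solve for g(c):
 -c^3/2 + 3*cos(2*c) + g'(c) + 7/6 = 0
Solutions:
 g(c) = C1 + c^4/8 - 7*c/6 - 3*sin(c)*cos(c)


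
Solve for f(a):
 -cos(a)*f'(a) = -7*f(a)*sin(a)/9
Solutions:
 f(a) = C1/cos(a)^(7/9)


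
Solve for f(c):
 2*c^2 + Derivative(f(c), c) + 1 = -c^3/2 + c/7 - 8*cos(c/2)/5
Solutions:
 f(c) = C1 - c^4/8 - 2*c^3/3 + c^2/14 - c - 16*sin(c/2)/5


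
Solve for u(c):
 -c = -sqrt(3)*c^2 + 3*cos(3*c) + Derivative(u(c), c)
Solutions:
 u(c) = C1 + sqrt(3)*c^3/3 - c^2/2 - sin(3*c)


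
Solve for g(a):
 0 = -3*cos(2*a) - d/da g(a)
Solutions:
 g(a) = C1 - 3*sin(2*a)/2


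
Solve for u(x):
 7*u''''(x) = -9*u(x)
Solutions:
 u(x) = (C1*sin(sqrt(6)*7^(3/4)*x/14) + C2*cos(sqrt(6)*7^(3/4)*x/14))*exp(-sqrt(6)*7^(3/4)*x/14) + (C3*sin(sqrt(6)*7^(3/4)*x/14) + C4*cos(sqrt(6)*7^(3/4)*x/14))*exp(sqrt(6)*7^(3/4)*x/14)


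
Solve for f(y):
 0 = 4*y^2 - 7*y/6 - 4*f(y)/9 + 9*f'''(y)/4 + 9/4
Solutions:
 f(y) = C3*exp(2*2^(1/3)*3^(2/3)*y/9) + 9*y^2 - 21*y/8 + (C1*sin(2^(1/3)*3^(1/6)*y/3) + C2*cos(2^(1/3)*3^(1/6)*y/3))*exp(-2^(1/3)*3^(2/3)*y/9) + 81/16


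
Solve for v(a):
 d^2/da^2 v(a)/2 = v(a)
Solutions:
 v(a) = C1*exp(-sqrt(2)*a) + C2*exp(sqrt(2)*a)


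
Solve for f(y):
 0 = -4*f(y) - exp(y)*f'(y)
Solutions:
 f(y) = C1*exp(4*exp(-y))


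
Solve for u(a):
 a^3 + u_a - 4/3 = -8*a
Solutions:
 u(a) = C1 - a^4/4 - 4*a^2 + 4*a/3


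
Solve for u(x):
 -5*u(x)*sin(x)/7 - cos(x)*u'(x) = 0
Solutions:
 u(x) = C1*cos(x)^(5/7)


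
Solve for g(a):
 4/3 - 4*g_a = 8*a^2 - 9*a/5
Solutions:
 g(a) = C1 - 2*a^3/3 + 9*a^2/40 + a/3


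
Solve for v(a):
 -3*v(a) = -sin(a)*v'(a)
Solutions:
 v(a) = C1*(cos(a) - 1)^(3/2)/(cos(a) + 1)^(3/2)


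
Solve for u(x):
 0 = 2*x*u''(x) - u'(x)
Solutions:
 u(x) = C1 + C2*x^(3/2)


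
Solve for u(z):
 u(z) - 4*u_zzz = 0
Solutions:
 u(z) = C3*exp(2^(1/3)*z/2) + (C1*sin(2^(1/3)*sqrt(3)*z/4) + C2*cos(2^(1/3)*sqrt(3)*z/4))*exp(-2^(1/3)*z/4)


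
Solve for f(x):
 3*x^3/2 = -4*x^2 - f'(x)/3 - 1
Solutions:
 f(x) = C1 - 9*x^4/8 - 4*x^3 - 3*x


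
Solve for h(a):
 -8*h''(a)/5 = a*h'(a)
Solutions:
 h(a) = C1 + C2*erf(sqrt(5)*a/4)


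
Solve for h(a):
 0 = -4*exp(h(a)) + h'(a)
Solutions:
 h(a) = log(-1/(C1 + 4*a))


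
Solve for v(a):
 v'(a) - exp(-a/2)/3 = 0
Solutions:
 v(a) = C1 - 2*exp(-a/2)/3


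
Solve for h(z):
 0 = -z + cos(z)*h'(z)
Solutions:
 h(z) = C1 + Integral(z/cos(z), z)


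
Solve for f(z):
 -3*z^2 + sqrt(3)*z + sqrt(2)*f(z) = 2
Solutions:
 f(z) = 3*sqrt(2)*z^2/2 - sqrt(6)*z/2 + sqrt(2)


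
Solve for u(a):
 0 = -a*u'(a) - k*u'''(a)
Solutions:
 u(a) = C1 + Integral(C2*airyai(a*(-1/k)^(1/3)) + C3*airybi(a*(-1/k)^(1/3)), a)


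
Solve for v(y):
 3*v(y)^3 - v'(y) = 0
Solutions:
 v(y) = -sqrt(2)*sqrt(-1/(C1 + 3*y))/2
 v(y) = sqrt(2)*sqrt(-1/(C1 + 3*y))/2


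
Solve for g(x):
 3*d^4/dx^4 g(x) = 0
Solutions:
 g(x) = C1 + C2*x + C3*x^2 + C4*x^3


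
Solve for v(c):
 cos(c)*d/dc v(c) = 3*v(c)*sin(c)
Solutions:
 v(c) = C1/cos(c)^3


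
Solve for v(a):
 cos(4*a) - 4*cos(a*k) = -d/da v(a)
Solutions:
 v(a) = C1 - sin(4*a)/4 + 4*sin(a*k)/k


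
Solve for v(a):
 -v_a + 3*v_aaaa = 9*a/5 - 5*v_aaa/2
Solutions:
 v(a) = C1 + C4*exp(a/2) - 9*a^2/10 + (C2*sin(sqrt(2)*a/3) + C3*cos(sqrt(2)*a/3))*exp(-2*a/3)


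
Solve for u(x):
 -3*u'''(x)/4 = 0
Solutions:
 u(x) = C1 + C2*x + C3*x^2


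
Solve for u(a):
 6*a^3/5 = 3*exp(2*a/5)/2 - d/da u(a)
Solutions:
 u(a) = C1 - 3*a^4/10 + 15*exp(2*a/5)/4


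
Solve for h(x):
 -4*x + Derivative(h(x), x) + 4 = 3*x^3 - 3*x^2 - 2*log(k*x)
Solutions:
 h(x) = C1 + 3*x^4/4 - x^3 + 2*x^2 - 2*x*log(k*x) - 2*x


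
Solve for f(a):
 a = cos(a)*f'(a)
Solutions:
 f(a) = C1 + Integral(a/cos(a), a)


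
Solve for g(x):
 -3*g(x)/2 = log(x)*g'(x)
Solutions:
 g(x) = C1*exp(-3*li(x)/2)


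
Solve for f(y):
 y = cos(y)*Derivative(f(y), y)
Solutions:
 f(y) = C1 + Integral(y/cos(y), y)
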